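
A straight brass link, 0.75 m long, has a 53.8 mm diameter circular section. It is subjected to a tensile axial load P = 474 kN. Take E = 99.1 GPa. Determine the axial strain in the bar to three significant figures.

A = 2273 mm².
σ = N/A = 208.5 MPa; ε = σ/E = 208.5/99100 = 2.104e-03.

0.00210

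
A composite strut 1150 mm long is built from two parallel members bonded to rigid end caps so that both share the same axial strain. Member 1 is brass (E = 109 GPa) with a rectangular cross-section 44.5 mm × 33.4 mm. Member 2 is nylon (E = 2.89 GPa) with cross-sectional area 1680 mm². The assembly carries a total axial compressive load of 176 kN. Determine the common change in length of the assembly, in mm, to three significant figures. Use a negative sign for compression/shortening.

-1.21 mm

A_1 = 1486 mm².
Equal strain + equilibrium ⇒ each member carries load in proportion to AE: A₁E₁ = 162000000 N, A₂E₂ = 4855000 N, ΣAE = 166900000 N.
δ = PL/ΣAE = -176000·1150/166900000 = -1.213 mm.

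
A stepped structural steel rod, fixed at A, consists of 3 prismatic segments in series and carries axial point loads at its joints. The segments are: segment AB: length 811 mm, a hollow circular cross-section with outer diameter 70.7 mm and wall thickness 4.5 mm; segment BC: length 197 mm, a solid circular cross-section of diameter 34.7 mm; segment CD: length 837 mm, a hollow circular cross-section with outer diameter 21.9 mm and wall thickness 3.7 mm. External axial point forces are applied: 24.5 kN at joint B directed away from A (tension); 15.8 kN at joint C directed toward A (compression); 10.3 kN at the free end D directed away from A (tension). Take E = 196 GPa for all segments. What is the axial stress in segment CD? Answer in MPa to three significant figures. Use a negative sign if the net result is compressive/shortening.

48.7 MPa

Internal axial forces (sectioning from the free end, tension +): N_CD = 10.3 kN, N_BC = -5.5 kN, N_AB = 19 kN.
A_CD = 211.6 mm².
σ_CD = N_CD/A_CD = 10300/211.6 = 48.69 MPa.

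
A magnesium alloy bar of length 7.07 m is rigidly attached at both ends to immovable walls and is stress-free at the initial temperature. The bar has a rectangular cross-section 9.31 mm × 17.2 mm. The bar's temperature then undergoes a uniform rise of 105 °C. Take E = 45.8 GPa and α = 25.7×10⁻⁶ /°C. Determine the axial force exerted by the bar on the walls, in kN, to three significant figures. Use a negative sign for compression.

Free thermal expansion αLΔT = 25.7e-6 · 7070 · 105 = 19.08 mm.
The walls impose strain ε = −(19.08)/7070 = -2.6985e-03; σ = Eε = 45800 · -2.6985e-03 = -123.6 MPa.
Wall reaction R = σ·A = -123.6·160.1 = -19790 N = -19.79 kN.

-19.8 kN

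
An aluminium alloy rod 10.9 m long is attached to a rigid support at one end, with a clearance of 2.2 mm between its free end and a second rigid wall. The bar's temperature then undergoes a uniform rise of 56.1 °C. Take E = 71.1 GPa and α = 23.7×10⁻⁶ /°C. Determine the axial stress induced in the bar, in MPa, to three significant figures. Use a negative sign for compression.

-80.2 MPa

Free thermal expansion αLΔT = 23.7e-6 · 10900 · 56.1 = 14.49 mm.
The walls engage after the gap closes; constrained expansion = 14.49 − 2.2 = 12.29 mm.
The walls impose strain ε = −(12.29)/10900 = -1.1277e-03; σ = Eε = 71100 · -1.1277e-03 = -80.18 MPa.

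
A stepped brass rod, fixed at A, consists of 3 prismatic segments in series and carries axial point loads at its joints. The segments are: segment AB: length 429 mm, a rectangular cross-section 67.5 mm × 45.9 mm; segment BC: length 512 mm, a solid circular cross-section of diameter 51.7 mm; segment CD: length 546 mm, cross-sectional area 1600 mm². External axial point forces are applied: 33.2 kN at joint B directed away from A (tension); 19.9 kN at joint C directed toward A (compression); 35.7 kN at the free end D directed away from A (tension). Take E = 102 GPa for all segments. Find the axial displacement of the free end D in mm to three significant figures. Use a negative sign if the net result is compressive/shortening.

Internal axial forces (sectioning from the free end, tension +): N_CD = 35.7 kN, N_BC = 15.8 kN, N_AB = 49 kN.
A_AB = 3098 mm².
A_BC = 2099 mm².
δ_AB = 49000·429/(3098·102000) = 0.06652 mm
δ_BC = 15800·512/(2099·102000) = 0.03778 mm
δ_CD = 35700·546/(1600·102000) = 0.1194 mm
δ = Σδ_i = 0.2237 mm.

0.224 mm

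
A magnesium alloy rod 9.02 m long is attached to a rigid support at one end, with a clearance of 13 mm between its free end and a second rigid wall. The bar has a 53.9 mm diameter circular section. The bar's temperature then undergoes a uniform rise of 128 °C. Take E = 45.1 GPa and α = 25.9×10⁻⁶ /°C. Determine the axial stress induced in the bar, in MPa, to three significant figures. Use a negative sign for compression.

Free thermal expansion αLΔT = 25.9e-6 · 9020 · 128 = 29.9 mm.
The walls engage after the gap closes; constrained expansion = 29.9 − 13 = 16.9 mm.
The walls impose strain ε = −(16.9)/9020 = -1.8740e-03; σ = Eε = 45100 · -1.8740e-03 = -84.52 MPa.

-84.5 MPa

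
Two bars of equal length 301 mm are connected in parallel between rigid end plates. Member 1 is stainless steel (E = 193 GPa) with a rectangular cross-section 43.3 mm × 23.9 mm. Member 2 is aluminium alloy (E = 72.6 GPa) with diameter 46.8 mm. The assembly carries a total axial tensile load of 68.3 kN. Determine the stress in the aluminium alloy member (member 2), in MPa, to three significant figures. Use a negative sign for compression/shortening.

A_1 = 1035 mm².
A_2 = 1720 mm².
Equal strain + equilibrium ⇒ each member carries load in proportion to AE: A₁E₁ = 199700000 N, A₂E₂ = 124900000 N, ΣAE = 324600000 N.
σ₂ = P·E₂/ΣAE = 68300·72600/324600000 = 15.28 MPa.

15.3 MPa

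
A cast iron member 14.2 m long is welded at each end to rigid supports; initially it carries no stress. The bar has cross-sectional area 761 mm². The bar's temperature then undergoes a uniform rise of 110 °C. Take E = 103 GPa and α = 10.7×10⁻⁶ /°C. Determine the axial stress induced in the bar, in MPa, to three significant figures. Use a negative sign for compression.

Free thermal expansion αLΔT = 10.7e-6 · 14200 · 110 = 16.71 mm.
The walls impose strain ε = −(16.71)/14200 = -1.1770e-03; σ = Eε = 103000 · -1.1770e-03 = -121.2 MPa.

-121 MPa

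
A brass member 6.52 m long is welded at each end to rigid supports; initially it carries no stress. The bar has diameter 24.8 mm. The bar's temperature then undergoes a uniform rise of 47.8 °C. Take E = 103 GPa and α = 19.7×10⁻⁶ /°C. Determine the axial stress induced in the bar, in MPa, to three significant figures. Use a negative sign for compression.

-97.0 MPa

Free thermal expansion αLΔT = 19.7e-6 · 6520 · 47.8 = 6.14 mm.
The walls impose strain ε = −(6.14)/6520 = -9.4166e-04; σ = Eε = 103000 · -9.4166e-04 = -96.99 MPa.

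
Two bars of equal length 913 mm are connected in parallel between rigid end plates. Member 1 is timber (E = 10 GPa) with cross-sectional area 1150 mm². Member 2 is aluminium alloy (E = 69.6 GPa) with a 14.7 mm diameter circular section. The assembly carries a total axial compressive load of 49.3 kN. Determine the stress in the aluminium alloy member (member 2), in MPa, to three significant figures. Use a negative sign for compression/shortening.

A_2 = 169.7 mm².
Equal strain + equilibrium ⇒ each member carries load in proportion to AE: A₁E₁ = 11500000 N, A₂E₂ = 11810000 N, ΣAE = 23310000 N.
σ₂ = P·E₂/ΣAE = -49300·69600/23310000 = -147.2 MPa.

-147 MPa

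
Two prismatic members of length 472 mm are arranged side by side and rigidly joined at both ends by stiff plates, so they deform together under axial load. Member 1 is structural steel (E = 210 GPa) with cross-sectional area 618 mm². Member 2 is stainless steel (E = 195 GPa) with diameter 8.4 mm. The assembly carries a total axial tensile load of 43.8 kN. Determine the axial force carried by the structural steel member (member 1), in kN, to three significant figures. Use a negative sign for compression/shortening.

40.4 kN

A_2 = 55.42 mm².
Equal strain + equilibrium ⇒ each member carries load in proportion to AE: A₁E₁ = 129800000 N, A₂E₂ = 10810000 N, ΣAE = 140600000 N.
F₁ = P·A₁E₁/ΣAE = 43800·129800000/140600000 = 40430 N.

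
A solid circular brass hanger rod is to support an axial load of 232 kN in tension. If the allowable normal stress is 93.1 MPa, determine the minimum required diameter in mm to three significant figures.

Required area A ≥ P/σ_allow = 232000/93.1 = 2492 mm².
For a solid circular section, d ≥ √(4A/π) = 56.33 mm.

56.3 mm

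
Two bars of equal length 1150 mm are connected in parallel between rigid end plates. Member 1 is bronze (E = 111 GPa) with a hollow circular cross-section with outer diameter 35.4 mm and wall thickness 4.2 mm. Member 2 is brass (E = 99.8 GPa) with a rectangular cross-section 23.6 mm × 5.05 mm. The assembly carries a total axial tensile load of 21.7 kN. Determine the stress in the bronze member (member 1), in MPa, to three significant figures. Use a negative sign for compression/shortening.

41.8 MPa

A_1 = 411.7 mm².
A_2 = 119.2 mm².
Equal strain + equilibrium ⇒ each member carries load in proportion to AE: A₁E₁ = 45700000 N, A₂E₂ = 11890000 N, ΣAE = 57590000 N.
σ₁ = P·E₁/ΣAE = 21700·111000/57590000 = 41.82 MPa.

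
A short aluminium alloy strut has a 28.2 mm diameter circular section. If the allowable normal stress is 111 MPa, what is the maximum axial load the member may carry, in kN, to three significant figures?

69.3 kN

A = 624.6 mm².
P_max = σ_allow · A = 111 · 624.6 = 69330 N = 69.33 kN.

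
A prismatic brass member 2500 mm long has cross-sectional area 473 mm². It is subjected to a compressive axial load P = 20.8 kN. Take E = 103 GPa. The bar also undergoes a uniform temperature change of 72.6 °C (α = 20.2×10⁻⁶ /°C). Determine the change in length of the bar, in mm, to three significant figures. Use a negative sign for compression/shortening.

2.60 mm

δ_mech = NL/(AE) = -20800·2500/(473·103000) = -1.067 mm.
δ_thermal = αLΔT = 20.2e-6·2500·72.6 = 3.666 mm.
δ = δ_mech + δ_thermal = 2.599 mm.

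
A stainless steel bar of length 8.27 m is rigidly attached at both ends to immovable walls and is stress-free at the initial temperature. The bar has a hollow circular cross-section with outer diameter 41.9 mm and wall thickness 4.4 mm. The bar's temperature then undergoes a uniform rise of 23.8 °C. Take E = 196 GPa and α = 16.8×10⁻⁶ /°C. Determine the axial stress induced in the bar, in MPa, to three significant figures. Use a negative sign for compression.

Free thermal expansion αLΔT = 16.8e-6 · 8270 · 23.8 = 3.307 mm.
The walls impose strain ε = −(3.307)/8270 = -3.9984e-04; σ = Eε = 196000 · -3.9984e-04 = -78.37 MPa.

-78.4 MPa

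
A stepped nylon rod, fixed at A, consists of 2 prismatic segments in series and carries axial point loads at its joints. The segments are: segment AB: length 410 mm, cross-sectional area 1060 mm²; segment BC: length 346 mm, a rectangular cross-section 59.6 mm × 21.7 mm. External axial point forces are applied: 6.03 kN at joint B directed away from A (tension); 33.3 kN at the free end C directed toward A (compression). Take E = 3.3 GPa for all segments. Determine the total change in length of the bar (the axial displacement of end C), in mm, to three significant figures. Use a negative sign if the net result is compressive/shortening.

Internal axial forces (sectioning from the free end, tension +): N_BC = -33.3 kN, N_AB = -27.27 kN.
A_BC = 1293 mm².
δ_AB = -27270·410/(1060·3300) = -3.196 mm
δ_BC = -33300·346/(1293·3300) = -2.7 mm
δ = Σδ_i = -5.896 mm.

-5.90 mm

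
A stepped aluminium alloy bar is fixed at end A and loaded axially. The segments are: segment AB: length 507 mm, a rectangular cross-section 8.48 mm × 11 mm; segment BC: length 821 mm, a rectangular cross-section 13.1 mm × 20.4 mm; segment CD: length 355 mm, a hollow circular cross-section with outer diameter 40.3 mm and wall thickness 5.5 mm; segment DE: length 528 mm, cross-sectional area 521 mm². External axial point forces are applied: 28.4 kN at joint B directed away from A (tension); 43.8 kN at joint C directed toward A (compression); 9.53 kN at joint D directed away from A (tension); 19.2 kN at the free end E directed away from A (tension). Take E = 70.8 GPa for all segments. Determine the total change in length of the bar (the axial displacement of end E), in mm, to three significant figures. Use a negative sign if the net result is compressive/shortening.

0.884 mm

Internal axial forces (sectioning from the free end, tension +): N_DE = 19.2 kN, N_CD = 28.73 kN, N_BC = -15.07 kN, N_AB = 13.33 kN.
A_AB = 93.28 mm².
A_BC = 267.2 mm².
A_CD = 601.3 mm².
δ_AB = 13330·507/(93.28·70800) = 1.023 mm
δ_BC = -15070·821/(267.2·70800) = -0.6539 mm
δ_CD = 28730·355/(601.3·70800) = 0.2396 mm
δ_DE = 19200·528/(521·70800) = 0.2748 mm
δ = Σδ_i = 0.8838 mm.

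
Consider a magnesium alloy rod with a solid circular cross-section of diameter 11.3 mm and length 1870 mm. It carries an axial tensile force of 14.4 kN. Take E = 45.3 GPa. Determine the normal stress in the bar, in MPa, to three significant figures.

144 MPa

A = 100.3 mm².
σ = N/A = 14400/100.3 = 143.6 MPa.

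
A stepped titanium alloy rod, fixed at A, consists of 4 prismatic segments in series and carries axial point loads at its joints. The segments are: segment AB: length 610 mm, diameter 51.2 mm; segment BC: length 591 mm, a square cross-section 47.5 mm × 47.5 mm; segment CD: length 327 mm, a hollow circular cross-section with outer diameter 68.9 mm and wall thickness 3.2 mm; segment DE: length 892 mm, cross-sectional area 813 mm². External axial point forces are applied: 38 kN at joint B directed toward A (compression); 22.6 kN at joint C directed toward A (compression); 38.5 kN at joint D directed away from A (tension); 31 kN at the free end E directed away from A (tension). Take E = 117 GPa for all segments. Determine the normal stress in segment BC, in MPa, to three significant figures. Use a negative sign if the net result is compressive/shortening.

Internal axial forces (sectioning from the free end, tension +): N_DE = 31 kN, N_CD = 69.5 kN, N_BC = 46.9 kN, N_AB = 8.9 kN.
A_BC = 2256 mm².
σ_BC = N_BC/A_BC = 46900/2256 = 20.79 MPa.

20.8 MPa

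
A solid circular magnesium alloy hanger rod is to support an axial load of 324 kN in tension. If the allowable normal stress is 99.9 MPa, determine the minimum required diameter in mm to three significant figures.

Required area A ≥ P/σ_allow = 324000/99.9 = 3243 mm².
For a solid circular section, d ≥ √(4A/π) = 64.26 mm.

64.3 mm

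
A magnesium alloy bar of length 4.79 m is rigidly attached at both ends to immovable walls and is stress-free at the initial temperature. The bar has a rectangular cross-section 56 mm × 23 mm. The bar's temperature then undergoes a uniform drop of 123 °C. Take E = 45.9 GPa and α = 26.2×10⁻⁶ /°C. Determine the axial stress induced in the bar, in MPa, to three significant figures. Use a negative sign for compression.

148 MPa

Free thermal expansion αLΔT = 26.2e-6 · 4790 · -123 = -15.44 mm.
The walls impose strain ε = −(-15.44)/4790 = 3.2226e-03; σ = Eε = 45900 · 3.2226e-03 = 147.9 MPa.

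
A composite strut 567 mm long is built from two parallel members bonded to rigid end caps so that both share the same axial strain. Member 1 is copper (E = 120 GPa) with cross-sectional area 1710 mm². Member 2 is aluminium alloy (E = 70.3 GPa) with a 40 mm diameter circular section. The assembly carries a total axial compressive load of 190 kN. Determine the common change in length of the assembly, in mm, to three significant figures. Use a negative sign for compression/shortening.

A_2 = 1257 mm².
Equal strain + equilibrium ⇒ each member carries load in proportion to AE: A₁E₁ = 205200000 N, A₂E₂ = 88340000 N, ΣAE = 293500000 N.
δ = PL/ΣAE = -190000·567/293500000 = -0.367 mm.

-0.367 mm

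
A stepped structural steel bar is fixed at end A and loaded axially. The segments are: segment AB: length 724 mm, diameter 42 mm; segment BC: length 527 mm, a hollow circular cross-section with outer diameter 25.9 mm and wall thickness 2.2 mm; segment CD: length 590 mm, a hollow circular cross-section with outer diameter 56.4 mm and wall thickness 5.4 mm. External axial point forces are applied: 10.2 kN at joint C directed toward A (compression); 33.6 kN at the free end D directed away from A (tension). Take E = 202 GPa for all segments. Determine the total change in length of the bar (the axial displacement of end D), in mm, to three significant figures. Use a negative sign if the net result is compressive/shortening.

0.547 mm

Internal axial forces (sectioning from the free end, tension +): N_CD = 33.6 kN, N_BC = 23.4 kN, N_AB = 23.4 kN.
A_AB = 1385 mm².
A_BC = 163.8 mm².
A_CD = 865.2 mm².
δ_AB = 23400·724/(1385·202000) = 0.06054 mm
δ_BC = 23400·527/(163.8·202000) = 0.3727 mm
δ_CD = 33600·590/(865.2·202000) = 0.1134 mm
δ = Σδ_i = 0.5467 mm.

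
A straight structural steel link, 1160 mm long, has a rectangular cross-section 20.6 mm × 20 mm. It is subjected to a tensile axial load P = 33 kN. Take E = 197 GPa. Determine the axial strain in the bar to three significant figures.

A = 412 mm².
σ = N/A = 80.1 MPa; ε = σ/E = 80.1/197000 = 4.066e-04.

4.07e-04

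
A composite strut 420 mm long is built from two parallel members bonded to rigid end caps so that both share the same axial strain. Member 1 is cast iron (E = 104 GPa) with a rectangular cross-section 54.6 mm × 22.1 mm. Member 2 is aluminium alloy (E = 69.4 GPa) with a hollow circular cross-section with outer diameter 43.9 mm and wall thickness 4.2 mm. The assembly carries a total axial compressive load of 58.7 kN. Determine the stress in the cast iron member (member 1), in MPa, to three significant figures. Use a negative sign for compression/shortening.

A_1 = 1207 mm².
A_2 = 523.8 mm².
Equal strain + equilibrium ⇒ each member carries load in proportion to AE: A₁E₁ = 125500000 N, A₂E₂ = 36350000 N, ΣAE = 161800000 N.
σ₁ = P·E₁/ΣAE = -58700·104000/161800000 = -37.72 MPa.

-37.7 MPa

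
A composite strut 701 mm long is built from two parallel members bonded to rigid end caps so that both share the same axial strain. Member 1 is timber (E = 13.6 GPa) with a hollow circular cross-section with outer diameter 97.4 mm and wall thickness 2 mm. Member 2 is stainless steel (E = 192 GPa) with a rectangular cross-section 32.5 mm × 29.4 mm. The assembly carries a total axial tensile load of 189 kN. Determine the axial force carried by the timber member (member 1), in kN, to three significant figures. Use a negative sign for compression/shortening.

8.04 kN

A_1 = 599.4 mm².
A_2 = 955.5 mm².
Equal strain + equilibrium ⇒ each member carries load in proportion to AE: A₁E₁ = 8152000 N, A₂E₂ = 183500000 N, ΣAE = 191600000 N.
F₁ = P·A₁E₁/ΣAE = 189000·8152000/191600000 = 8041 N.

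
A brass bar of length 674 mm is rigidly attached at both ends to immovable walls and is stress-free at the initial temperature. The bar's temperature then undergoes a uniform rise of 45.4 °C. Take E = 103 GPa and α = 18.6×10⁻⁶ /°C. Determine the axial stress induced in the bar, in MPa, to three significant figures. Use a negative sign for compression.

-87.0 MPa

Free thermal expansion αLΔT = 18.6e-6 · 674 · 45.4 = 0.5692 mm.
The walls impose strain ε = −(0.5692)/674 = -8.4444e-04; σ = Eε = 103000 · -8.4444e-04 = -86.98 MPa.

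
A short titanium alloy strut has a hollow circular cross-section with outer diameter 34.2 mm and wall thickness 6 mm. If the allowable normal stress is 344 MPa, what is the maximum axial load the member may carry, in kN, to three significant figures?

A = 531.6 mm².
P_max = σ_allow · A = 344 · 531.6 = 182900 N = 182.9 kN.

183 kN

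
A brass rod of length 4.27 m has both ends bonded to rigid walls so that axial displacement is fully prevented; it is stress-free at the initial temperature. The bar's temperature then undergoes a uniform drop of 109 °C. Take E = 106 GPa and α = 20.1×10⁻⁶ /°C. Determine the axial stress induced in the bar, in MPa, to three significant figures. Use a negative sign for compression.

Free thermal expansion αLΔT = 20.1e-6 · 4270 · -109 = -9.355 mm.
The walls impose strain ε = −(-9.355)/4270 = 2.1909e-03; σ = Eε = 106000 · 2.1909e-03 = 232.2 MPa.

232 MPa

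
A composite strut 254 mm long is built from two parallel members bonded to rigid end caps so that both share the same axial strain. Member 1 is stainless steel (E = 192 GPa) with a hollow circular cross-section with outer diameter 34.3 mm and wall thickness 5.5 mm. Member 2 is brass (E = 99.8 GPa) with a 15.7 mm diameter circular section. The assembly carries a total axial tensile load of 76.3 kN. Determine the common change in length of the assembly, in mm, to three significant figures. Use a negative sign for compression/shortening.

A_1 = 497.6 mm².
A_2 = 193.6 mm².
Equal strain + equilibrium ⇒ each member carries load in proportion to AE: A₁E₁ = 95540000 N, A₂E₂ = 19320000 N, ΣAE = 114900000 N.
δ = PL/ΣAE = 76300·254/114900000 = 0.1687 mm.

0.169 mm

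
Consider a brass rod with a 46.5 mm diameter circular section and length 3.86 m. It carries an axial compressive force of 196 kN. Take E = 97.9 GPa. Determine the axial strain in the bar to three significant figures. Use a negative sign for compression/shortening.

-0.00118

A = 1698 mm².
σ = N/A = -115.4 MPa; ε = σ/E = -115.4/97900 = -1.179e-03.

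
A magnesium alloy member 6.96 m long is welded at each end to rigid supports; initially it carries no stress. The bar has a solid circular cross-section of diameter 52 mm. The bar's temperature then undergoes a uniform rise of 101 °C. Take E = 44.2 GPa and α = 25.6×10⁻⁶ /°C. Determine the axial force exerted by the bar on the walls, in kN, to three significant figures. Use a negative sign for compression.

-243 kN

Free thermal expansion αLΔT = 25.6e-6 · 6960 · 101 = 18 mm.
The walls impose strain ε = −(18)/6960 = -2.5856e-03; σ = Eε = 44200 · -2.5856e-03 = -114.3 MPa.
Wall reaction R = σ·A = -114.3·2124 = -242700 N = -242.7 kN.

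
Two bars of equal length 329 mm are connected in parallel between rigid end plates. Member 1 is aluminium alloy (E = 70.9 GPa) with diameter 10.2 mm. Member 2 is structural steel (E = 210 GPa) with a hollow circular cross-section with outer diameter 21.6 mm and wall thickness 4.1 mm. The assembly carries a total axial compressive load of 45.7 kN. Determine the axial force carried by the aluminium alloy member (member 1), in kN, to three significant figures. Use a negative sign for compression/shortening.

A_1 = 81.71 mm².
A_2 = 225.4 mm².
Equal strain + equilibrium ⇒ each member carries load in proportion to AE: A₁E₁ = 5793000 N, A₂E₂ = 47340000 N, ΣAE = 53130000 N.
F₁ = P·A₁E₁/ΣAE = -45700·5793000/53130000 = -4983 N.

-4.98 kN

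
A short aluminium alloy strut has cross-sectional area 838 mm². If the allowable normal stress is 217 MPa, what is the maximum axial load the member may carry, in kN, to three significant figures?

P_max = σ_allow · A = 217 · 838 = 181800 N = 181.8 kN.

182 kN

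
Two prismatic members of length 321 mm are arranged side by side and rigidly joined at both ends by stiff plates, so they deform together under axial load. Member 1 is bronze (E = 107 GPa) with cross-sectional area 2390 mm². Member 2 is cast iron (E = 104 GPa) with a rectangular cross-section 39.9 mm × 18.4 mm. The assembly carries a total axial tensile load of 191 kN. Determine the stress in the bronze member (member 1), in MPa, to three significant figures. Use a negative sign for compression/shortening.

61.5 MPa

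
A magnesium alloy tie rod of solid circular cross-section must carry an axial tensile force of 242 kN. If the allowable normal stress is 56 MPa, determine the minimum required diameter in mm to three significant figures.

74.2 mm

Required area A ≥ P/σ_allow = 242000/56 = 4321 mm².
For a solid circular section, d ≥ √(4A/π) = 74.18 mm.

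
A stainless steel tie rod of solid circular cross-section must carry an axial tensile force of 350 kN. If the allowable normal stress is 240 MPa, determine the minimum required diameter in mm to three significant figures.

43.1 mm

Required area A ≥ P/σ_allow = 350000/240 = 1458 mm².
For a solid circular section, d ≥ √(4A/π) = 43.09 mm.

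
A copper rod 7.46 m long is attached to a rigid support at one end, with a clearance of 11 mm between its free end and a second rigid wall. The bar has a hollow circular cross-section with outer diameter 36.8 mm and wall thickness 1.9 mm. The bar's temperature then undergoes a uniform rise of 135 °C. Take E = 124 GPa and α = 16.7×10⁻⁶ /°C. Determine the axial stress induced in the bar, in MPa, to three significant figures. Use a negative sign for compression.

-96.7 MPa

Free thermal expansion αLΔT = 16.7e-6 · 7460 · 135 = 16.82 mm.
The walls engage after the gap closes; constrained expansion = 16.82 − 11 = 5.819 mm.
The walls impose strain ε = −(5.819)/7460 = -7.7997e-04; σ = Eε = 124000 · -7.7997e-04 = -96.72 MPa.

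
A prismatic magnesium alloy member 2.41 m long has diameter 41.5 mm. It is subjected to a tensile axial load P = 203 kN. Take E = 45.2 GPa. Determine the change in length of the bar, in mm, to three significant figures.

8.00 mm

A = 1353 mm².
δ_mech = NL/(AE) = 203000·2410/(1353·45200) = 8.002 mm.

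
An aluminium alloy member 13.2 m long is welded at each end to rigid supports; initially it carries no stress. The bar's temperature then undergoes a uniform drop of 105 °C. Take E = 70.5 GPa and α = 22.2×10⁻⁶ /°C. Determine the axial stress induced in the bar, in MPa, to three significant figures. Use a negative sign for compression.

164 MPa

Free thermal expansion αLΔT = 22.2e-6 · 13200 · -105 = -30.77 mm.
The walls impose strain ε = −(-30.77)/13200 = 2.3310e-03; σ = Eε = 70500 · 2.3310e-03 = 164.3 MPa.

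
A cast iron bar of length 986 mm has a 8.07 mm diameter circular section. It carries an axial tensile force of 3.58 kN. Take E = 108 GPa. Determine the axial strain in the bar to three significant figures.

A = 51.15 mm².
σ = N/A = 69.99 MPa; ε = σ/E = 69.99/108000 = 6.481e-04.

6.48e-04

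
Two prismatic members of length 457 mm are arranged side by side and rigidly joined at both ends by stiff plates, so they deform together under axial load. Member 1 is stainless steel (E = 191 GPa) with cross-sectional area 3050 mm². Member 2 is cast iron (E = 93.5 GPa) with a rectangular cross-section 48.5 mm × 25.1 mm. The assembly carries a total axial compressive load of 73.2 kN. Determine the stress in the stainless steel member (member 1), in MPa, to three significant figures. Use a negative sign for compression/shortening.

-20.1 MPa

A_2 = 1217 mm².
Equal strain + equilibrium ⇒ each member carries load in proportion to AE: A₁E₁ = 582600000 N, A₂E₂ = 113800000 N, ΣAE = 696400000 N.
σ₁ = P·E₁/ΣAE = -73200·191000/696400000 = -20.08 MPa.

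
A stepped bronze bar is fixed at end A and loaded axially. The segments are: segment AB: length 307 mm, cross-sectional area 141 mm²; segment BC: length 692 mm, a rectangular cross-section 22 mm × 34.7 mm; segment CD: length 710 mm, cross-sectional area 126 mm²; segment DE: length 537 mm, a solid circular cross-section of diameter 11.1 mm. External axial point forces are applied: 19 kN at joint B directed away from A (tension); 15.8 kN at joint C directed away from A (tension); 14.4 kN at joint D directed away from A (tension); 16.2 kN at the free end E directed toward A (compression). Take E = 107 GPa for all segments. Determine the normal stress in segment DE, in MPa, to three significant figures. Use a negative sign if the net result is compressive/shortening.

-167 MPa

Internal axial forces (sectioning from the free end, tension +): N_DE = -16.2 kN, N_CD = -1.8 kN, N_BC = 14 kN, N_AB = 33 kN.
A_DE = 96.77 mm².
σ_DE = N_DE/A_DE = -16200/96.77 = -167.4 MPa.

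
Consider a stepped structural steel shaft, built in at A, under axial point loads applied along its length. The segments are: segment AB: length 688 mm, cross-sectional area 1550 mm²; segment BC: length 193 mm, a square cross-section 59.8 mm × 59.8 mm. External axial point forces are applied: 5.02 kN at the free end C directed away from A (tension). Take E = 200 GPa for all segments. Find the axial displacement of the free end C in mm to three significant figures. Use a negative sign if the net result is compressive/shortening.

0.0125 mm

Internal axial forces (sectioning from the free end, tension +): N_BC = 5.02 kN, N_AB = 5.02 kN.
A_BC = 3576 mm².
δ_AB = 5020·688/(1550·200000) = 0.01114 mm
δ_BC = 5020·193/(3576·200000) = 0.001355 mm
δ = Σδ_i = 0.0125 mm.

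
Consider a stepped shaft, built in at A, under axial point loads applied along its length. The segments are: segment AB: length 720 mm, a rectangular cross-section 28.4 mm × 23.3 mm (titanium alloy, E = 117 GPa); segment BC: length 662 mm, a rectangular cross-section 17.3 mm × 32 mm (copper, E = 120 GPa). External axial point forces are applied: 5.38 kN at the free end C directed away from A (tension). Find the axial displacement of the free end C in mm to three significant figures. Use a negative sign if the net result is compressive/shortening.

0.104 mm

Internal axial forces (sectioning from the free end, tension +): N_BC = 5.38 kN, N_AB = 5.38 kN.
A_AB = 661.7 mm².
A_BC = 553.6 mm².
δ_AB = 5380·720/(661.7·117000) = 0.05003 mm
δ_BC = 5380·662/(553.6·120000) = 0.05361 mm
δ = Σδ_i = 0.1036 mm.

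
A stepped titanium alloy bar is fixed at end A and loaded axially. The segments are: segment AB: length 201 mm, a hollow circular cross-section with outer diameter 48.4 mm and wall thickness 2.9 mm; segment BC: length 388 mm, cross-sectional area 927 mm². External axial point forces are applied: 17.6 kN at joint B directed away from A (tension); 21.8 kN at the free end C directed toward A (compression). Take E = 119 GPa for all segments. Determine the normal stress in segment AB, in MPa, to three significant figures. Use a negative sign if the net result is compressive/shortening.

-10.1 MPa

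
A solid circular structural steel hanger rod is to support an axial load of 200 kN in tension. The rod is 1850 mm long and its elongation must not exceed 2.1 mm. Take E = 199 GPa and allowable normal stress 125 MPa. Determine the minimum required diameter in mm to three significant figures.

45.1 mm

Required area A ≥ P/σ_allow = 200000/125 = 1600 mm².
For a solid circular section, d ≥ √(4A/π) = 45.14 mm.
Elongation limit: A ≥ PL/(Eδ_allow) = 200000·1850/(199000·2.1) = 885.4 mm² ⇒ d ≥ 33.58 mm.
The stress limit governs.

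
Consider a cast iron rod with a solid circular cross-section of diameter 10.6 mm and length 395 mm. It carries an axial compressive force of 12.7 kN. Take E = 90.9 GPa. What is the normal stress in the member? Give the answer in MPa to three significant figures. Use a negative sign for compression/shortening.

-144 MPa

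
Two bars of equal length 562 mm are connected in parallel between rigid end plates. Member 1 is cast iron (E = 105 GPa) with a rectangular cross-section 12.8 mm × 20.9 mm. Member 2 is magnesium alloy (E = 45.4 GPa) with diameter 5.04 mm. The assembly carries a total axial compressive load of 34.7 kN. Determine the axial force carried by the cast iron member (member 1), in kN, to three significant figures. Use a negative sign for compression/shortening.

-33.6 kN

A_1 = 267.5 mm².
A_2 = 19.95 mm².
Equal strain + equilibrium ⇒ each member carries load in proportion to AE: A₁E₁ = 28090000 N, A₂E₂ = 905700 N, ΣAE = 29000000 N.
F₁ = P·A₁E₁/ΣAE = -34700·28090000/29000000 = -33620 N.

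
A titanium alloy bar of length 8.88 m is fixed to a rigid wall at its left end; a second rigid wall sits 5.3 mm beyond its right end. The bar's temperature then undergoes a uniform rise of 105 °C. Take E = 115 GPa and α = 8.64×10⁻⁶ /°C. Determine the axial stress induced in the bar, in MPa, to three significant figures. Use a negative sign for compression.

-35.7 MPa

Free thermal expansion αLΔT = 8.64e-6 · 8880 · 105 = 8.056 mm.
The walls engage after the gap closes; constrained expansion = 8.056 − 5.3 = 2.756 mm.
The walls impose strain ε = −(2.756)/8880 = -3.1035e-04; σ = Eε = 115000 · -3.1035e-04 = -35.69 MPa.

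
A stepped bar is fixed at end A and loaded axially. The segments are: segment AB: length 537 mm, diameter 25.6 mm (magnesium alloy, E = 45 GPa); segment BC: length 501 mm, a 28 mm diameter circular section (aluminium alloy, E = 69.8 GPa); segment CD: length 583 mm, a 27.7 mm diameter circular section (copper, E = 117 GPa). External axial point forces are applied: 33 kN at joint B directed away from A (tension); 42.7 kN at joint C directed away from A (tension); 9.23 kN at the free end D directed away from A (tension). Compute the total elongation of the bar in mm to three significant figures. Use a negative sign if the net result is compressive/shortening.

2.65 mm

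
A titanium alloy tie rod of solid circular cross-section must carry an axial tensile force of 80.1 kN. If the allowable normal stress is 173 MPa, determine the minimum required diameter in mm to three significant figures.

Required area A ≥ P/σ_allow = 80100/173 = 463 mm².
For a solid circular section, d ≥ √(4A/π) = 24.28 mm.

24.3 mm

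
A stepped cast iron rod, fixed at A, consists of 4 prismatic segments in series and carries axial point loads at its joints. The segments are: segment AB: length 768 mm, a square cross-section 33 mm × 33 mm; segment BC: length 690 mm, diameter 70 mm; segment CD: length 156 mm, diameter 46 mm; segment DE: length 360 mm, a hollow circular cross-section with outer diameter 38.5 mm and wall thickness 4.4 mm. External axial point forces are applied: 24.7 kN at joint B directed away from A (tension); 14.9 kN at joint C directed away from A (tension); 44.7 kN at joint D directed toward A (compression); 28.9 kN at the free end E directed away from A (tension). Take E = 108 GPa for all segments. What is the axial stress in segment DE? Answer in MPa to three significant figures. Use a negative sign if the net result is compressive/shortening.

61.3 MPa

Internal axial forces (sectioning from the free end, tension +): N_DE = 28.9 kN, N_CD = -15.8 kN, N_BC = -0.9 kN, N_AB = 23.8 kN.
A_DE = 471.4 mm².
σ_DE = N_DE/A_DE = 28900/471.4 = 61.31 MPa.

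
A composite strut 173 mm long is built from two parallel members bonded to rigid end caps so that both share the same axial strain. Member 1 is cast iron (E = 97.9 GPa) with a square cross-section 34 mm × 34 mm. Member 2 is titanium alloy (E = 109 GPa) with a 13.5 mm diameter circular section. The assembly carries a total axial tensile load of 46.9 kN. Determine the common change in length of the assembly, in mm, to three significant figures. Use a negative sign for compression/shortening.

A_1 = 1156 mm².
A_2 = 143.1 mm².
Equal strain + equilibrium ⇒ each member carries load in proportion to AE: A₁E₁ = 113200000 N, A₂E₂ = 15600000 N, ΣAE = 128800000 N.
δ = PL/ΣAE = 46900·173/128800000 = 0.06301 mm.

0.0630 mm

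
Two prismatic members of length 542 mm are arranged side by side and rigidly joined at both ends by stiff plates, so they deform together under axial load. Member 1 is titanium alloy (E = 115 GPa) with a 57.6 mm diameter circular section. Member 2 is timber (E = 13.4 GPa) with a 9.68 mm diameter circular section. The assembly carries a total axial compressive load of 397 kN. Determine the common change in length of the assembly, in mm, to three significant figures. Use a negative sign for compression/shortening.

-0.716 mm

A_1 = 2606 mm².
A_2 = 73.59 mm².
Equal strain + equilibrium ⇒ each member carries load in proportion to AE: A₁E₁ = 299700000 N, A₂E₂ = 986200 N, ΣAE = 300600000 N.
δ = PL/ΣAE = -397000·542/300600000 = -0.7157 mm.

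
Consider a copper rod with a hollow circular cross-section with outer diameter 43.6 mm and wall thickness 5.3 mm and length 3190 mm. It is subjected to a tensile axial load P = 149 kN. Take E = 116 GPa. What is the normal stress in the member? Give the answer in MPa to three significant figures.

234 MPa

A = 637.7 mm².
σ = N/A = 149000/637.7 = 233.6 MPa.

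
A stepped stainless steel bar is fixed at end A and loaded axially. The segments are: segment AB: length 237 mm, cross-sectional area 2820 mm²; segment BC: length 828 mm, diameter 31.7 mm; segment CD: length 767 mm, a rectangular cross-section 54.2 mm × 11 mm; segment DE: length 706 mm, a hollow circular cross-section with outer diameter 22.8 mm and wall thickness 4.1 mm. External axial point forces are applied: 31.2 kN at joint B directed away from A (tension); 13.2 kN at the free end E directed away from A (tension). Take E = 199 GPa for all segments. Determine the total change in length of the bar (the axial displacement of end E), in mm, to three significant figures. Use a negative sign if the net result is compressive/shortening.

0.368 mm

Internal axial forces (sectioning from the free end, tension +): N_DE = 13.2 kN, N_CD = 13.2 kN, N_BC = 13.2 kN, N_AB = 44.4 kN.
A_BC = 789.2 mm².
A_CD = 596.2 mm².
A_DE = 240.9 mm².
δ_AB = 44400·237/(2820·199000) = 0.01875 mm
δ_BC = 13200·828/(789.2·199000) = 0.06959 mm
δ_CD = 13200·767/(596.2·199000) = 0.08533 mm
δ_DE = 13200·706/(240.9·199000) = 0.1944 mm
δ = Σδ_i = 0.3681 mm.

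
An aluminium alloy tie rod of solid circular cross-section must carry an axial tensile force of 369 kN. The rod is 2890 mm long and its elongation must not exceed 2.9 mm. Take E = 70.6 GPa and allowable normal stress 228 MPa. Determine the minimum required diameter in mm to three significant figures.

81.4 mm

Required area A ≥ P/σ_allow = 369000/228 = 1618 mm².
For a solid circular section, d ≥ √(4A/π) = 45.39 mm.
Elongation limit: A ≥ PL/(Eδ_allow) = 369000·2890/(70600·2.9) = 5209 mm² ⇒ d ≥ 81.44 mm.
The elongation limit governs.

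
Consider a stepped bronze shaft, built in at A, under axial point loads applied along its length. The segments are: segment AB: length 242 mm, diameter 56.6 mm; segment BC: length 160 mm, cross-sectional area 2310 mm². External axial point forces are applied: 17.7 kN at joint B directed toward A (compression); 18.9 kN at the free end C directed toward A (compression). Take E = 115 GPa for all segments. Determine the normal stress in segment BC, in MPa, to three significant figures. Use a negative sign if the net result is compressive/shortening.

-8.18 MPa

Internal axial forces (sectioning from the free end, tension +): N_BC = -18.9 kN, N_AB = -36.6 kN.
σ_BC = N_BC/A_BC = -18900/2310 = -8.182 MPa.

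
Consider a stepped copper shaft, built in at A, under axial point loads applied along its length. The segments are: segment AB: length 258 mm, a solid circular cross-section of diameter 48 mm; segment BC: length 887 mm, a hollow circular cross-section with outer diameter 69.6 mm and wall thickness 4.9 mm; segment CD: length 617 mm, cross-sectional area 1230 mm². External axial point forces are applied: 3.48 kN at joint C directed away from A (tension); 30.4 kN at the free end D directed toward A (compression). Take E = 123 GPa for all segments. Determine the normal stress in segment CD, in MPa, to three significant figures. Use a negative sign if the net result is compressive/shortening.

-24.7 MPa

Internal axial forces (sectioning from the free end, tension +): N_CD = -30.4 kN, N_BC = -26.92 kN, N_AB = -26.92 kN.
σ_CD = N_CD/A_CD = -30400/1230 = -24.72 MPa.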